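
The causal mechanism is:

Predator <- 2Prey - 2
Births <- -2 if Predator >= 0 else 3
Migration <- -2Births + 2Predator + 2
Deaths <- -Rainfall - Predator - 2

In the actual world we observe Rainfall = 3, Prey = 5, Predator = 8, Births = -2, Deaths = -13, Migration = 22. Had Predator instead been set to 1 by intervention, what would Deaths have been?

-6

do(Predator=1) replaces the equation Predator <- 2Prey - 2 with the constant Predator = 1.
Deaths = -Rainfall - Predator - 2  [with Rainfall=3, Predator=1]  = -6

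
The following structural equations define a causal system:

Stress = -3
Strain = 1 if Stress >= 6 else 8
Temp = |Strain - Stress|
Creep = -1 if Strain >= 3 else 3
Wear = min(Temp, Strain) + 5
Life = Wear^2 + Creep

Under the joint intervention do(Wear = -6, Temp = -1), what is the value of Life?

The joint intervention fixes Wear = -6, Temp = -1, removing each variable's own equation.
Strain = 1 if Stress >= 6 else 8  [with Stress=-3]  = 8
Creep = -1 if Strain >= 3 else 3  [with Strain=8]  = -1
Life = Wear^2 + Creep  [with Wear=-6, Creep=-1]  = 35

35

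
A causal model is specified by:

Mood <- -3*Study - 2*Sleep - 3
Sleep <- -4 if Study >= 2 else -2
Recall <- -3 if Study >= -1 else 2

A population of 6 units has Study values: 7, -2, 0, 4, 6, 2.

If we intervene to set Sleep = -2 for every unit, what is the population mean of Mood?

do(Sleep=-2) breaks Sleep's dependence on Study. With Sleep=-2 fixed, Mood across the units is -20, 7, 1, -11, -17, -5, mean -7.5.

-7.5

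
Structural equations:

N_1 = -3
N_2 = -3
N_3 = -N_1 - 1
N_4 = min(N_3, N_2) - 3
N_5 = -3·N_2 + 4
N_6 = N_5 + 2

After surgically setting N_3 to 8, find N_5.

13

do(N_3=8) replaces the equation N_3 = -N_1 - 1 with the constant N_3 = 8.
N_5 is not downstream of the intervention, so its value is determined by the original equations.
N_5 = -3·N_2 + 4  [with N_2=-3]  = 13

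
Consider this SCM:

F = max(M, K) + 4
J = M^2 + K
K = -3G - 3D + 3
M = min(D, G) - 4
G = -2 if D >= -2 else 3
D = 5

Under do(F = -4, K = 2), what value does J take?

38

Setting F = -4, K = 2 by intervention discards those variables' equations.
G = -2 if D >= -2 else 3  [with D=5]  = -2
M = min(D, G) - 4  [with D=5, G=-2]  = -6
J = M^2 + K  [with M=-6, K=2]  = 38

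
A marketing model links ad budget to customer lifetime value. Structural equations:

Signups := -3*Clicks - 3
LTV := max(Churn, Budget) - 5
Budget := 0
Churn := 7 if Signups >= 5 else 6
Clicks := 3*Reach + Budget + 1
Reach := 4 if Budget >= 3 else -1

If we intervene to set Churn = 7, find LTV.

The intervention breaks the incoming arrows to Churn: Churn := 7 if Signups >= 5 else 6 no longer applies, and Churn = 7.
LTV = max(Churn, Budget) - 5  [with Churn=7, Budget=0]  = 2

2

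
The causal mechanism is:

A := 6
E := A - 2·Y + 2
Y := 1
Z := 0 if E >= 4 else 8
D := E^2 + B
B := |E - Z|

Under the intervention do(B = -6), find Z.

0

The intervention breaks the incoming arrows to B: B := |E - Z| no longer applies, and B = -6.
Since Z is not a descendant of the intervened variable, it is unaffected.
E = A - 2·Y + 2  [with A=6, Y=1]  = 6
Z = 0 if E >= 4 else 8  [with E=6]  = 0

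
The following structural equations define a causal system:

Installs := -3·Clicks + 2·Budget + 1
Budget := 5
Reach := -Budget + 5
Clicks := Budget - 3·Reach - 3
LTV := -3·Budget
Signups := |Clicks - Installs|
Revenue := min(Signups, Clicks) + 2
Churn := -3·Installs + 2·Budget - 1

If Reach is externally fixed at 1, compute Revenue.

1

Under do(Reach=1), the mechanism Reach := -Budget + 5 is discarded; Reach is fixed at 1.
Clicks = Budget - 3·Reach - 3  [with Budget=5, Reach=1]  = -1
Installs = -3·Clicks + 2·Budget + 1  [with Clicks=-1, Budget=5]  = 14
Signups = |Clicks - Installs|  [with Clicks=-1, Installs=14]  = 15
Revenue = min(Signups, Clicks) + 2  [with Signups=15, Clicks=-1]  = 1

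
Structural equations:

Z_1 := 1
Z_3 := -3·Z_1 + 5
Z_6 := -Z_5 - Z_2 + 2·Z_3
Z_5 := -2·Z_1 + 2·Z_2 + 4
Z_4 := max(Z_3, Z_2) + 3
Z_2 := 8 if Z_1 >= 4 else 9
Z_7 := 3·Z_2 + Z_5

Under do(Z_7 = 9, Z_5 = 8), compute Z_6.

-13

Setting Z_7 = 9, Z_5 = 8 by intervention discards those variables' equations.
Z_2 = 8 if Z_1 >= 4 else 9  [with Z_1=1]  = 9
Z_3 = -3·Z_1 + 5  [with Z_1=1]  = 2
Z_6 = -Z_5 - Z_2 + 2·Z_3  [with Z_5=8, Z_2=9, Z_3=2]  = -13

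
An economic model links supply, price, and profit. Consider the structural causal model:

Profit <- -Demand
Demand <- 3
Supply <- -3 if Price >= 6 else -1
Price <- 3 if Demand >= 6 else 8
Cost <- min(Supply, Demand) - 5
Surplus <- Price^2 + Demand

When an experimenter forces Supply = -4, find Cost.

-9

The intervention breaks the incoming arrows to Supply: Supply <- -3 if Price >= 6 else -1 no longer applies, and Supply = -4.
Cost = min(Supply, Demand) - 5  [with Supply=-4, Demand=3]  = -9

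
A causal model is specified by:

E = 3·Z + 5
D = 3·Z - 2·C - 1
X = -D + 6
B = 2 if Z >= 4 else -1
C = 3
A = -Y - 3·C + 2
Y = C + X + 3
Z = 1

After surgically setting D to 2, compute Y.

10

do(D=2) replaces the equation D = 3·Z - 2·C - 1 with the constant D = 2.
X = -D + 6  [with D=2]  = 4
Y = C + X + 3  [with C=3, X=4]  = 10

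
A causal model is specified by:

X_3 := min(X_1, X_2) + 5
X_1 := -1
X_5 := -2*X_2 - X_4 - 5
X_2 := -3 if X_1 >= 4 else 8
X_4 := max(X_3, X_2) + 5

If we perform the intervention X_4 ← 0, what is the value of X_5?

-21

Intervening sets X_4 = 0 and removes its equation (X_4 := max(X_3, X_2) + 5).
X_2 = -3 if X_1 >= 4 else 8  [with X_1=-1]  = 8
X_5 = -2*X_2 - X_4 - 5  [with X_2=8, X_4=0]  = -21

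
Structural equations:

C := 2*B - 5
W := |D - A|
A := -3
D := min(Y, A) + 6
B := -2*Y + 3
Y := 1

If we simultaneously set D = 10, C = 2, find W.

13

Setting D = 10, C = 2 by intervention discards those variables' equations.
W = |D - A|  [with D=10, A=-3]  = 13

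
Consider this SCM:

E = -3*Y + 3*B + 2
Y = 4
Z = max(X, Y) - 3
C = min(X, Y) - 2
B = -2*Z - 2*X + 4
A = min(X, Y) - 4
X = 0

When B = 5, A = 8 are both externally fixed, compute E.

5

Setting B = 5, A = 8 by intervention discards those variables' equations.
E = -3*Y + 3*B + 2  [with Y=4, B=5]  = 5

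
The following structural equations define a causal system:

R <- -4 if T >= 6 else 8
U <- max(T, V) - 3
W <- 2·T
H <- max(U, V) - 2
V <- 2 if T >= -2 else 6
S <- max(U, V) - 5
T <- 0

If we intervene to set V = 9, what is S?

4

Under do(V=9), the mechanism V <- 2 if T >= -2 else 6 is discarded; V is fixed at 9.
U = max(T, V) - 3  [with T=0, V=9]  = 6
S = max(U, V) - 5  [with U=6, V=9]  = 4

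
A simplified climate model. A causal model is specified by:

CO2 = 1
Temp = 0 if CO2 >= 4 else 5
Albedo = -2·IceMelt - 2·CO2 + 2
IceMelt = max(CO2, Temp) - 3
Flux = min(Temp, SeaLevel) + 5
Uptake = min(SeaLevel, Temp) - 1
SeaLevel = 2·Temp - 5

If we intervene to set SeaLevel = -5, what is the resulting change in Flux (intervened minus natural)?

The intervention breaks the incoming arrows to SeaLevel: SeaLevel = 2·Temp - 5 no longer applies, and SeaLevel = -5.
Temp = 0 if CO2 >= 4 else 5  [with CO2=1]  = 5
Flux = min(Temp, SeaLevel) + 5  [with Temp=5, SeaLevel=-5]  = 0
Without intervention: Temp = 0 if CO2 >= 4 else 5  [with CO2=1]  = 5; SeaLevel = 2·Temp - 5  [with Temp=5]  = 5; Flux = min(Temp, SeaLevel) + 5  [with Temp=5, SeaLevel=5]  = 10.
Change = 0 − 10 = -10.

-10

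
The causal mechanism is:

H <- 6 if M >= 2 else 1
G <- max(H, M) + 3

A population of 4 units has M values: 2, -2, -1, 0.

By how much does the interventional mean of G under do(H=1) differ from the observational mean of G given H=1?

0.25

Every unit gets H=1 under the intervention. G values become 5, 4, 4, 4; E[G|do(H=1)] = 4.25.
Observing H=1 restricts to units where H's equation naturally yields 1: M ∈ {-2, -1, 0}. In that subpopulation G = 4, 4, 4, mean 4.
Difference = 4.25 − 4 = 0.25.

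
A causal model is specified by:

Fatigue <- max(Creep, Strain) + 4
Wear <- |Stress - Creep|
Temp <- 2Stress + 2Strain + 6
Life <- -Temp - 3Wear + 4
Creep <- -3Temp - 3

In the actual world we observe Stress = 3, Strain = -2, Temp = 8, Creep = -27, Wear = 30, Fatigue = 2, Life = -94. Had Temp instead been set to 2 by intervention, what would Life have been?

The intervention breaks the incoming arrows to Temp: Temp <- 2Stress + 2Strain + 6 no longer applies, and Temp = 2.
Creep = -3Temp - 3  [with Temp=2]  = -9
Wear = |Stress - Creep|  [with Stress=3, Creep=-9]  = 12
Life = -Temp - 3Wear + 4  [with Temp=2, Wear=12]  = -34

-34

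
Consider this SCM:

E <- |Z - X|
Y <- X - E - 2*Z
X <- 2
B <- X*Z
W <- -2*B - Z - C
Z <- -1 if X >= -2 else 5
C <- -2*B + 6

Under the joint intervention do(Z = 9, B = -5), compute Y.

The joint intervention fixes Z = 9, B = -5, removing each variable's own equation.
E = |Z - X|  [with Z=9, X=2]  = 7
Y = X - E - 2*Z  [with X=2, E=7, Z=9]  = -23

-23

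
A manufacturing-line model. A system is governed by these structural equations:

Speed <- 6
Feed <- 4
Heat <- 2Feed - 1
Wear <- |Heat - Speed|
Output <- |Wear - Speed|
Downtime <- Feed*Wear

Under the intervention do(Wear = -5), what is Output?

Intervening sets Wear = -5 and removes its equation (Wear <- |Heat - Speed|).
Output = |Wear - Speed|  [with Wear=-5, Speed=6]  = 11

11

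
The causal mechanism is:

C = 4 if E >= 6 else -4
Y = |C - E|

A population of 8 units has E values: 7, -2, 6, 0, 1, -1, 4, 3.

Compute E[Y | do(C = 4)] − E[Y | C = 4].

do(C=4) breaks C's dependence on E. With C=4 fixed, Y across the units is 3, 6, 2, 4, 3, 5, 0, 1, mean 3.
E[Y|C=4] averages over only the 2 units with C=4 (E = 7, 6): Y = 3, 2, mean 2.5.
Difference = 3 − 2.5 = 0.5.

0.5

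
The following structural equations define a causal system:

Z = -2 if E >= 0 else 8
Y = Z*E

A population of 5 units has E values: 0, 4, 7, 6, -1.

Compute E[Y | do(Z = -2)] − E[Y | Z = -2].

2.1

do(Z=-2) breaks Z's dependence on E. With Z=-2 fixed, Y across the units is 0, -8, -14, -12, 2, mean -6.4.
E[Y|Z=-2] averages over only the 4 units with Z=-2 (E = 0, 4, 7, 6): Y = 0, -8, -14, -12, mean -8.5.
Difference = -6.4 − (-8.5) = 2.1.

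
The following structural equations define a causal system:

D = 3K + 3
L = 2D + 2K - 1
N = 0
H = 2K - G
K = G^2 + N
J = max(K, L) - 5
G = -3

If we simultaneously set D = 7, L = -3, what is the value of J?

4

Under do(D = 7, L = -3), each intervened variable's structural equation is replaced by its fixed value.
K = G^2 + N  [with G=-3, N=0]  = 9
J = max(K, L) - 5  [with K=9, L=-3]  = 4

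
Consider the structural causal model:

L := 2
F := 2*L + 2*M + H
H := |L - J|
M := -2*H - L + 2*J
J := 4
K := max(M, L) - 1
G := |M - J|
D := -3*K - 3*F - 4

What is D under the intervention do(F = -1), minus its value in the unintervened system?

33

Intervening sets F = -1 and removes its equation (F := 2*L + 2*M + H).
H = |L - J|  [with L=2, J=4]  = 2
M = -2*H - L + 2*J  [with H=2, L=2, J=4]  = 2
K = max(M, L) - 1  [with M=2, L=2]  = 1
D = -3*K - 3*F - 4  [with K=1, F=-1]  = -4
Without intervention: H = |L - J|  [with L=2, J=4]  = 2; M = -2*H - L + 2*J  [with H=2, L=2, J=4]  = 2; K = max(M, L) - 1  [with M=2, L=2]  = 1; F = 2*L + 2*M + H  [with L=2, M=2, H=2]  = 10; D = -3*K - 3*F - 4  [with K=1, F=10]  = -37.
Change = -4 − (-37) = 33.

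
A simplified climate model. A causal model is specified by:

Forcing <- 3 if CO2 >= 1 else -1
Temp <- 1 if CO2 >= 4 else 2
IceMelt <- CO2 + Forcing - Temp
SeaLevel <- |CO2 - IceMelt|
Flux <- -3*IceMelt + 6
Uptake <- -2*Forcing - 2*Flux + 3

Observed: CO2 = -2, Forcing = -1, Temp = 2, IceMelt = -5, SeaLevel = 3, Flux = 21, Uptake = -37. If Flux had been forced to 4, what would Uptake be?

Intervening sets Flux = 4 and removes its equation (Flux <- -3*IceMelt + 6).
Forcing = 3 if CO2 >= 1 else -1  [with CO2=-2]  = -1
Uptake = -2*Forcing - 2*Flux + 3  [with Forcing=-1, Flux=4]  = -3

-3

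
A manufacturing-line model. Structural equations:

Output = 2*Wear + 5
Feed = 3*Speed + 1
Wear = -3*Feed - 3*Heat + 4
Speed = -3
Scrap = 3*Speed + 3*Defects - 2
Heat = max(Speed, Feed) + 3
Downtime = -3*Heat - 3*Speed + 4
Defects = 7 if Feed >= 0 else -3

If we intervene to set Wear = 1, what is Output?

The intervention breaks the incoming arrows to Wear: Wear = -3*Feed - 3*Heat + 4 no longer applies, and Wear = 1.
Output = 2*Wear + 5  [with Wear=1]  = 7

7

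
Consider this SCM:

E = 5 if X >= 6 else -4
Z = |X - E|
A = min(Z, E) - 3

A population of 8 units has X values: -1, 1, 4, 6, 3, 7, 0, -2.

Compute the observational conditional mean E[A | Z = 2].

-4

E[A|Z=2] averages over only the 2 units with Z=2 (X = 7, -2): A = -1, -7, mean -4.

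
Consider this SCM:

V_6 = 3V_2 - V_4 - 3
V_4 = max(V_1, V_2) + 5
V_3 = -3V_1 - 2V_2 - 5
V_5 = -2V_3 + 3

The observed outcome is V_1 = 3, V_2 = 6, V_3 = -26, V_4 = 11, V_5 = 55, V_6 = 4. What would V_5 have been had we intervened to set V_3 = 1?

do(V_3=1) replaces the equation V_3 = -3V_1 - 2V_2 - 5 with the constant V_3 = 1.
V_5 = -2V_3 + 3  [with V_3=1]  = 1

1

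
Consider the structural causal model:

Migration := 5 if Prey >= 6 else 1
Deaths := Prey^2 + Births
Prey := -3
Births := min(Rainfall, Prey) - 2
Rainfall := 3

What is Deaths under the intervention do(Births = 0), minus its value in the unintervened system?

The intervention breaks the incoming arrows to Births: Births := min(Rainfall, Prey) - 2 no longer applies, and Births = 0.
Deaths = Prey^2 + Births  [with Prey=-3, Births=0]  = 9
Without intervention: Births = min(Rainfall, Prey) - 2  [with Rainfall=3, Prey=-3]  = -5; Deaths = Prey^2 + Births  [with Prey=-3, Births=-5]  = 4.
Change = 9 − 4 = 5.

5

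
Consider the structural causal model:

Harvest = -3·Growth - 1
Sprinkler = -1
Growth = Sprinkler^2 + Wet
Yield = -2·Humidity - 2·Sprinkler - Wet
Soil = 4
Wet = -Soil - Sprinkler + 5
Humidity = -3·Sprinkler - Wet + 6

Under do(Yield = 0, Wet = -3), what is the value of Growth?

Under do(Yield = 0, Wet = -3), each intervened variable's structural equation is replaced by its fixed value.
Growth = Sprinkler^2 + Wet  [with Sprinkler=-1, Wet=-3]  = -2

-2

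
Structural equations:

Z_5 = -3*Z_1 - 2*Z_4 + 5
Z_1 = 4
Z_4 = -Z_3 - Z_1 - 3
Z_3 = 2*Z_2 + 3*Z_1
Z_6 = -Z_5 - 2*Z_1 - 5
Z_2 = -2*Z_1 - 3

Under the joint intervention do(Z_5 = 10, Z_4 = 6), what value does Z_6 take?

-23

Setting Z_5 = 10, Z_4 = 6 by intervention discards those variables' equations.
Z_6 = -Z_5 - 2*Z_1 - 5  [with Z_5=10, Z_1=4]  = -23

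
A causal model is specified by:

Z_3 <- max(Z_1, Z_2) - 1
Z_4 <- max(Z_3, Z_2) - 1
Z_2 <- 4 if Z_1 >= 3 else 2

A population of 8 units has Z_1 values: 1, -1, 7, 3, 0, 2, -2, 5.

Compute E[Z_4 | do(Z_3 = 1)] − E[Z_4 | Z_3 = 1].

0.75

Every unit gets Z_3=1 under the intervention. Z_4 values become 1, 1, 3, 3, 1, 1, 1, 3; E[Z_4|do(Z_3=1)] = 1.75.
Observing Z_3=1 restricts to units where Z_3's equation naturally yields 1: Z_1 ∈ {1, -1, 0, 2, -2}. In that subpopulation Z_4 = 1, 1, 1, 1, 1, mean 1.
Difference = 1.75 − 1 = 0.75.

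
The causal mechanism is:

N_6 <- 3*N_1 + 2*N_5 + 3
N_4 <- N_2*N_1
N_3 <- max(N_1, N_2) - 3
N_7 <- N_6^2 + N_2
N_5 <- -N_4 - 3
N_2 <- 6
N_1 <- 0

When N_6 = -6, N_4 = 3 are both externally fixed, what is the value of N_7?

Under do(N_6 = -6, N_4 = 3), each intervened variable's structural equation is replaced by its fixed value.
N_7 = N_6^2 + N_2  [with N_6=-6, N_2=6]  = 42

42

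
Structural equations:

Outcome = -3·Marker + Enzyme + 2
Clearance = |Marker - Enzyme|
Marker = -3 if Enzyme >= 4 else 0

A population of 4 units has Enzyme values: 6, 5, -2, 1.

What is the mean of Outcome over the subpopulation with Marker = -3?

E[Outcome|Marker=-3] averages over only the 2 units with Marker=-3 (Enzyme = 6, 5): Outcome = 17, 16, mean 16.5.

16.5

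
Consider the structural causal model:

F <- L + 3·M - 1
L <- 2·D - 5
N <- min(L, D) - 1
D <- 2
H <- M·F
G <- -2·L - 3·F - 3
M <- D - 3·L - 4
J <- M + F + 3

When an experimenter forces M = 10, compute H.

280

The intervention breaks the incoming arrows to M: M <- D - 3·L - 4 no longer applies, and M = 10.
L = 2·D - 5  [with D=2]  = -1
F = L + 3·M - 1  [with L=-1, M=10]  = 28
H = M·F  [with M=10, F=28]  = 280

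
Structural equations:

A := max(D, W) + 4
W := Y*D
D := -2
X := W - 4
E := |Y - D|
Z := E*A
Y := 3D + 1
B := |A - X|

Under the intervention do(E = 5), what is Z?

The intervention breaks the incoming arrows to E: E := |Y - D| no longer applies, and E = 5.
Y = 3D + 1  [with D=-2]  = -5
W = Y*D  [with Y=-5, D=-2]  = 10
A = max(D, W) + 4  [with D=-2, W=10]  = 14
Z = E*A  [with E=5, A=14]  = 70

70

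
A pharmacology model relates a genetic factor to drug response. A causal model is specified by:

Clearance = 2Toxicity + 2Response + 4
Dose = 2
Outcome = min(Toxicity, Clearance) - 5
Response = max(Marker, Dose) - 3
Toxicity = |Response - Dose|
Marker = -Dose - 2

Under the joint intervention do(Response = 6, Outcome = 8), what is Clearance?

24

The joint intervention fixes Response = 6, Outcome = 8, removing each variable's own equation.
Toxicity = |Response - Dose|  [with Response=6, Dose=2]  = 4
Clearance = 2Toxicity + 2Response + 4  [with Toxicity=4, Response=6]  = 24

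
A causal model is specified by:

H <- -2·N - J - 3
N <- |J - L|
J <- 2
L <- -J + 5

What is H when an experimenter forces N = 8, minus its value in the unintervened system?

The intervention breaks the incoming arrows to N: N <- |J - L| no longer applies, and N = 8.
H = -2·N - J - 3  [with N=8, J=2]  = -21
Without intervention: L = -J + 5  [with J=2]  = 3; N = |J - L|  [with J=2, L=3]  = 1; H = -2·N - J - 3  [with N=1, J=2]  = -7.
Change = -21 − (-7) = -14.

-14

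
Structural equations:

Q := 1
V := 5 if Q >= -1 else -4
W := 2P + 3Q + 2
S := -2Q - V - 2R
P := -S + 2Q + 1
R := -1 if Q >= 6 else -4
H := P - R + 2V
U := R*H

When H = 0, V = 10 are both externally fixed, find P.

7

Under do(H = 0, V = 10), each intervened variable's structural equation is replaced by its fixed value.
R = -1 if Q >= 6 else -4  [with Q=1]  = -4
S = -2Q - V - 2R  [with Q=1, V=10, R=-4]  = -4
P = -S + 2Q + 1  [with S=-4, Q=1]  = 7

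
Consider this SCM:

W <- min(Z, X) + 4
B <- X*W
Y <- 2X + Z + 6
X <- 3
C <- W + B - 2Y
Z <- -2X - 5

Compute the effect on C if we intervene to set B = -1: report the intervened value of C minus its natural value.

The intervention breaks the incoming arrows to B: B <- X*W no longer applies, and B = -1.
Z = -2X - 5  [with X=3]  = -11
Y = 2X + Z + 6  [with X=3, Z=-11]  = 1
W = min(Z, X) + 4  [with Z=-11, X=3]  = -7
C = W + B - 2Y  [with W=-7, B=-1, Y=1]  = -10
Without intervention: Z = -2X - 5  [with X=3]  = -11; Y = 2X + Z + 6  [with X=3, Z=-11]  = 1; W = min(Z, X) + 4  [with Z=-11, X=3]  = -7; B = X*W  [with X=3, W=-7]  = -21; C = W + B - 2Y  [with W=-7, B=-21, Y=1]  = -30.
Change = -10 − (-30) = 20.

20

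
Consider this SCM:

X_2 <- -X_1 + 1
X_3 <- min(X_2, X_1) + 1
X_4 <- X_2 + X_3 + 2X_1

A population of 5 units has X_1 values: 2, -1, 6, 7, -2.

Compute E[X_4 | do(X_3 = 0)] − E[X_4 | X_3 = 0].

do(X_3=0) breaks X_3's dependence on X_1. With X_3=0 fixed, X_4 across the units is 3, 0, 7, 8, -1, mean 3.4.
Observing X_3=0 restricts to units where X_3's equation naturally yields 0: X_1 ∈ {2, -1}. In that subpopulation X_4 = 3, 0, mean 1.5.
Difference = 3.4 − 1.5 = 1.9.

1.9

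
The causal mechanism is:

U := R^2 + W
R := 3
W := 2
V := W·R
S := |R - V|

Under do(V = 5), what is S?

do(V=5) replaces the equation V := W·R with the constant V = 5.
S = |R - V|  [with R=3, V=5]  = 2

2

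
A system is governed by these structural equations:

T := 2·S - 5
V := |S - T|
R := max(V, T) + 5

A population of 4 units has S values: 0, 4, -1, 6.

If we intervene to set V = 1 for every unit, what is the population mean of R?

8

do(V=1) breaks V's dependence on S. With V=1 fixed, R across the units is 6, 8, 6, 12, mean 8.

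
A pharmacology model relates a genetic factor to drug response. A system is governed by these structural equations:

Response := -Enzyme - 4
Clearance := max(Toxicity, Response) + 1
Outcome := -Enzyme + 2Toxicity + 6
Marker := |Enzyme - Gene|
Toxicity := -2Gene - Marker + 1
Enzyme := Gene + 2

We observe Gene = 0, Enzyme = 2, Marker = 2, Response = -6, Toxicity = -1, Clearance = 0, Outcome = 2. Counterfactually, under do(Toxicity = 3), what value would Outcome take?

Under do(Toxicity=3), the mechanism Toxicity := -2Gene - Marker + 1 is discarded; Toxicity is fixed at 3.
Enzyme = Gene + 2  [with Gene=0]  = 2
Outcome = -Enzyme + 2Toxicity + 6  [with Enzyme=2, Toxicity=3]  = 10

10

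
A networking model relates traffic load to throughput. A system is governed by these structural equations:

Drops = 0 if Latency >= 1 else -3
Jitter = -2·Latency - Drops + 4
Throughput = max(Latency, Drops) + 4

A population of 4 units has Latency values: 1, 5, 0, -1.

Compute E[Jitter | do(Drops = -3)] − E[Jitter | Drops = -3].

-3.5

Every unit gets Drops=-3 under the intervention. Jitter values become 5, -3, 7, 9; E[Jitter|do(Drops=-3)] = 4.5.
Observing Drops=-3 restricts to units where Drops's equation naturally yields -3: Latency ∈ {0, -1}. In that subpopulation Jitter = 7, 9, mean 8.
Difference = 4.5 − 8 = -3.5.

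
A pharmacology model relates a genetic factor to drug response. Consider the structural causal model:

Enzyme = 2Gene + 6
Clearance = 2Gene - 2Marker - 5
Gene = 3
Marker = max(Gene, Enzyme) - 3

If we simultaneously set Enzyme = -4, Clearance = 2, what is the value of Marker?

0

The joint intervention fixes Enzyme = -4, Clearance = 2, removing each variable's own equation.
Marker = max(Gene, Enzyme) - 3  [with Gene=3, Enzyme=-4]  = 0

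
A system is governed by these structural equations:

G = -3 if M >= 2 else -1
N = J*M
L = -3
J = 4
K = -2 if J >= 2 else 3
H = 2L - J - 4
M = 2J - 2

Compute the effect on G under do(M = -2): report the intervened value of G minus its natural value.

2

Under do(M=-2), the mechanism M = 2J - 2 is discarded; M is fixed at -2.
G = -3 if M >= 2 else -1  [with M=-2]  = -1
Without intervention: M = 2J - 2  [with J=4]  = 6; G = -3 if M >= 2 else -1  [with M=6]  = -3.
Change = -1 − (-3) = 2.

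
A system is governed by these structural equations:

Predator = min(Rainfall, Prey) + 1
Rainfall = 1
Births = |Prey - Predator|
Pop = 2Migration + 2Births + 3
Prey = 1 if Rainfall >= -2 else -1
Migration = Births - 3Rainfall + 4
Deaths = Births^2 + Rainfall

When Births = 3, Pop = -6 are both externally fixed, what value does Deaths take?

10

Setting Births = 3, Pop = -6 by intervention discards those variables' equations.
Deaths = Births^2 + Rainfall  [with Births=3, Rainfall=1]  = 10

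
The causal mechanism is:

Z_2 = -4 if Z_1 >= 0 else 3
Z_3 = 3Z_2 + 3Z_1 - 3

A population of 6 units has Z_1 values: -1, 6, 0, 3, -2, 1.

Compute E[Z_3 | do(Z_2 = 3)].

do(Z_2=3) breaks Z_2's dependence on Z_1. With Z_2=3 fixed, Z_3 across the units is 3, 24, 6, 15, 0, 9, mean 9.5.

9.5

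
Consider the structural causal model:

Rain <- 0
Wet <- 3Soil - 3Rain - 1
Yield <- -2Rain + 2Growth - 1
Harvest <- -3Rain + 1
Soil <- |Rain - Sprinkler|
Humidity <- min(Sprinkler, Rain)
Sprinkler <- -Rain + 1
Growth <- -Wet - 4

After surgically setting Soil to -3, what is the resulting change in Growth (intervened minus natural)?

12

do(Soil=-3) replaces the equation Soil <- |Rain - Sprinkler| with the constant Soil = -3.
Wet = 3Soil - 3Rain - 1  [with Soil=-3, Rain=0]  = -10
Growth = -Wet - 4  [with Wet=-10]  = 6
Without intervention: Sprinkler = -Rain + 1  [with Rain=0]  = 1; Soil = |Rain - Sprinkler|  [with Rain=0, Sprinkler=1]  = 1; Wet = 3Soil - 3Rain - 1  [with Soil=1, Rain=0]  = 2; Growth = -Wet - 4  [with Wet=2]  = -6.
Change = 6 − (-6) = 12.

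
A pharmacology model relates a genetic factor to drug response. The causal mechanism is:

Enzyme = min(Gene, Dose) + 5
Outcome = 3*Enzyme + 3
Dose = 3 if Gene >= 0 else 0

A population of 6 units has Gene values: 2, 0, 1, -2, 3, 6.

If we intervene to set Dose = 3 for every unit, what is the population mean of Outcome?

do(Dose=3) breaks Dose's dependence on Gene. With Dose=3 fixed, Outcome across the units is 24, 18, 21, 12, 27, 27, mean 21.5.

21.5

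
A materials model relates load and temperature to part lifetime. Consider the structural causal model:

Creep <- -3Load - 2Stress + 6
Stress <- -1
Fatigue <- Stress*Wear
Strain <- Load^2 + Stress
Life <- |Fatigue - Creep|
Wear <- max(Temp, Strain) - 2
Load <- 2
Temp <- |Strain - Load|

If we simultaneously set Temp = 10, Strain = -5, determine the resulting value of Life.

The joint intervention fixes Temp = 10, Strain = -5, removing each variable's own equation.
Creep = -3Load - 2Stress + 6  [with Load=2, Stress=-1]  = 2
Wear = max(Temp, Strain) - 2  [with Temp=10, Strain=-5]  = 8
Fatigue = Stress*Wear  [with Stress=-1, Wear=8]  = -8
Life = |Fatigue - Creep|  [with Fatigue=-8, Creep=2]  = 10

10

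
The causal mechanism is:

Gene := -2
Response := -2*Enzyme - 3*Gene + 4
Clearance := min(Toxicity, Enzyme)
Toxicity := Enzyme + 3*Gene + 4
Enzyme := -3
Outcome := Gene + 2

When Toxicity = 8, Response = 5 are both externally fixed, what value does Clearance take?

-3

The joint intervention fixes Toxicity = 8, Response = 5, removing each variable's own equation.
Clearance = min(Toxicity, Enzyme)  [with Toxicity=8, Enzyme=-3]  = -3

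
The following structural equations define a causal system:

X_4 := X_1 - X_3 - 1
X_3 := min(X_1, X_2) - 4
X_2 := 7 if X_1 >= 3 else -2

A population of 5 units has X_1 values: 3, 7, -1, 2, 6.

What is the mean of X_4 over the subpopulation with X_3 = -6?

Conditioning on X_3=-6 selects the 2 unit(s) with X_1 ∈ {-1, 2}. Their X_4 values: 4, 7. Mean = 5.5.

5.5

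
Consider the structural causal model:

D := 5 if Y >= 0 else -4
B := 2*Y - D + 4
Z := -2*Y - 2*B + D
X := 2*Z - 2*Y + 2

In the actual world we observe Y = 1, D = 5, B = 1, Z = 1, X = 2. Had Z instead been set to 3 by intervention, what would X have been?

Intervening sets Z = 3 and removes its equation (Z := -2*Y - 2*B + D).
X = 2*Z - 2*Y + 2  [with Z=3, Y=1]  = 6

6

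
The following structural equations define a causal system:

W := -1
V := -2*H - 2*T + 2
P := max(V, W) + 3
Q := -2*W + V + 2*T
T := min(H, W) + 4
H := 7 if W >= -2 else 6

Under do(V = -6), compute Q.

2

Under do(V=-6), the mechanism V := -2*H - 2*T + 2 is discarded; V is fixed at -6.
H = 7 if W >= -2 else 6  [with W=-1]  = 7
T = min(H, W) + 4  [with H=7, W=-1]  = 3
Q = -2*W + V + 2*T  [with W=-1, V=-6, T=3]  = 2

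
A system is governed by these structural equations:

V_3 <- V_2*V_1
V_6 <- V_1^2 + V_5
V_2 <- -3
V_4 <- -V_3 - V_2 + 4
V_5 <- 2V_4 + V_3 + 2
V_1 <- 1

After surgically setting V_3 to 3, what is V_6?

14

The intervention breaks the incoming arrows to V_3: V_3 <- V_2*V_1 no longer applies, and V_3 = 3.
V_4 = -V_3 - V_2 + 4  [with V_3=3, V_2=-3]  = 4
V_5 = 2V_4 + V_3 + 2  [with V_4=4, V_3=3]  = 13
V_6 = V_1^2 + V_5  [with V_1=1, V_5=13]  = 14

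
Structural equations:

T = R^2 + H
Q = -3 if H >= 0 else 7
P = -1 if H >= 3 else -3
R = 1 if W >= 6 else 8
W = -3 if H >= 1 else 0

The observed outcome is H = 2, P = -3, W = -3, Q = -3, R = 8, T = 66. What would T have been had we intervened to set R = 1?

The intervention breaks the incoming arrows to R: R = 1 if W >= 6 else 8 no longer applies, and R = 1.
T = R^2 + H  [with R=1, H=2]  = 3

3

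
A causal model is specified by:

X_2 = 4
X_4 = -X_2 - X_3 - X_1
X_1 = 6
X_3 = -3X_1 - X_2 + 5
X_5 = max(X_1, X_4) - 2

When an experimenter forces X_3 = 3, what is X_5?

4

do(X_3=3) replaces the equation X_3 = -3X_1 - X_2 + 5 with the constant X_3 = 3.
X_4 = -X_2 - X_3 - X_1  [with X_2=4, X_3=3, X_1=6]  = -13
X_5 = max(X_1, X_4) - 2  [with X_1=6, X_4=-13]  = 4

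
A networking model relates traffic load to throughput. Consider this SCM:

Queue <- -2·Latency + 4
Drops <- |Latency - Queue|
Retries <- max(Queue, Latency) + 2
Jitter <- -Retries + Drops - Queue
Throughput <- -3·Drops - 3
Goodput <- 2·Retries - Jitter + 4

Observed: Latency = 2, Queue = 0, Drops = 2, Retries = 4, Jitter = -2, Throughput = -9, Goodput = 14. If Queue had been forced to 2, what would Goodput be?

Under do(Queue=2), the mechanism Queue <- -2·Latency + 4 is discarded; Queue is fixed at 2.
Drops = |Latency - Queue|  [with Latency=2, Queue=2]  = 0
Retries = max(Queue, Latency) + 2  [with Queue=2, Latency=2]  = 4
Jitter = -Retries + Drops - Queue  [with Retries=4, Drops=0, Queue=2]  = -6
Goodput = 2·Retries - Jitter + 4  [with Retries=4, Jitter=-6]  = 18

18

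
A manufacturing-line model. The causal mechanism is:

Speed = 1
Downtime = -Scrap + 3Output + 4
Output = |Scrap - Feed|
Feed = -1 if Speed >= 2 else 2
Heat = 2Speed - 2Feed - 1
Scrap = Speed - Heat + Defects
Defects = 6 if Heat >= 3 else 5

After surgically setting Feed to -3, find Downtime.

13

Under do(Feed=-3), the mechanism Feed = -1 if Speed >= 2 else 2 is discarded; Feed is fixed at -3.
Heat = 2Speed - 2Feed - 1  [with Speed=1, Feed=-3]  = 7
Defects = 6 if Heat >= 3 else 5  [with Heat=7]  = 6
Scrap = Speed - Heat + Defects  [with Speed=1, Heat=7, Defects=6]  = 0
Output = |Scrap - Feed|  [with Scrap=0, Feed=-3]  = 3
Downtime = -Scrap + 3Output + 4  [with Scrap=0, Output=3]  = 13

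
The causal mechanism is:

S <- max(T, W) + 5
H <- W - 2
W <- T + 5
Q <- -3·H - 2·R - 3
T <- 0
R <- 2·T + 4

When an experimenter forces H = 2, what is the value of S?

The intervention breaks the incoming arrows to H: H <- W - 2 no longer applies, and H = 2.
S is not downstream of the intervention, so its value is determined by the original equations.
W = T + 5  [with T=0]  = 5
S = max(T, W) + 5  [with T=0, W=5]  = 10

10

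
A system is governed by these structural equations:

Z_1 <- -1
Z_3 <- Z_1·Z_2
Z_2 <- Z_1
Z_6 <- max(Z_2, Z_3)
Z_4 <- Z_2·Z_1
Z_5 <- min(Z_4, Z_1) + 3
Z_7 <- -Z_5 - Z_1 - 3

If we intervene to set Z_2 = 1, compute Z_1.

-1

Under do(Z_2=1), the mechanism Z_2 <- Z_1 is discarded; Z_2 is fixed at 1.
Z_1 is not downstream of the intervention, so its value is determined by the original equations.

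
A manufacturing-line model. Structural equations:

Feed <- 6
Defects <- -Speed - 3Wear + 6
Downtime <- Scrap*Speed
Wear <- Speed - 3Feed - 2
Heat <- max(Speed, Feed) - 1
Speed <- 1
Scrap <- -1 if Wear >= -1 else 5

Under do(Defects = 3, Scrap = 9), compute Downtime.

9

Under do(Defects = 3, Scrap = 9), each intervened variable's structural equation is replaced by its fixed value.
Downtime = Scrap*Speed  [with Scrap=9, Speed=1]  = 9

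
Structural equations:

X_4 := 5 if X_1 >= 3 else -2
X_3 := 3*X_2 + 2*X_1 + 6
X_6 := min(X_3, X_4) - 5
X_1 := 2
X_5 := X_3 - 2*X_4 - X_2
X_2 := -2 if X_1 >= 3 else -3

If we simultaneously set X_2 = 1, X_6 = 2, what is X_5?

16

Setting X_2 = 1, X_6 = 2 by intervention discards those variables' equations.
X_3 = 3*X_2 + 2*X_1 + 6  [with X_2=1, X_1=2]  = 13
X_4 = 5 if X_1 >= 3 else -2  [with X_1=2]  = -2
X_5 = X_3 - 2*X_4 - X_2  [with X_3=13, X_4=-2, X_2=1]  = 16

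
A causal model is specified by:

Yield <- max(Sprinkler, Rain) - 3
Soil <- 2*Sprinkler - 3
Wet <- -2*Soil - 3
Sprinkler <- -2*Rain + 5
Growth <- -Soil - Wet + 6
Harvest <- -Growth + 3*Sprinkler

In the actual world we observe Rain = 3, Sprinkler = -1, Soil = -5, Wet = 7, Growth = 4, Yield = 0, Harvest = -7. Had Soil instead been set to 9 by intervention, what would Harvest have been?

-21

The intervention breaks the incoming arrows to Soil: Soil <- 2*Sprinkler - 3 no longer applies, and Soil = 9.
Sprinkler = -2*Rain + 5  [with Rain=3]  = -1
Wet = -2*Soil - 3  [with Soil=9]  = -21
Growth = -Soil - Wet + 6  [with Soil=9, Wet=-21]  = 18
Harvest = -Growth + 3*Sprinkler  [with Growth=18, Sprinkler=-1]  = -21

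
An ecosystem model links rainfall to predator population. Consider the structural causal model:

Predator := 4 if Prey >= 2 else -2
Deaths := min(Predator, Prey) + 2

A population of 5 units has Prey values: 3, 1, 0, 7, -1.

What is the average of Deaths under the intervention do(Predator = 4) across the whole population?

The intervention sets Predator=4 in all 5 units regardless of Prey. Recomputing Deaths per unit gives 5, 3, 2, 6, 1; average 3.4.

3.4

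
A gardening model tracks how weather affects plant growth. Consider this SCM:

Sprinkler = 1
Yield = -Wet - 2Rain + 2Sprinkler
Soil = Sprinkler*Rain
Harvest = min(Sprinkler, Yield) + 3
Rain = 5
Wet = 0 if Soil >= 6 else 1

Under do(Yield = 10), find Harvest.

The intervention breaks the incoming arrows to Yield: Yield = -Wet - 2Rain + 2Sprinkler no longer applies, and Yield = 10.
Harvest = min(Sprinkler, Yield) + 3  [with Sprinkler=1, Yield=10]  = 4

4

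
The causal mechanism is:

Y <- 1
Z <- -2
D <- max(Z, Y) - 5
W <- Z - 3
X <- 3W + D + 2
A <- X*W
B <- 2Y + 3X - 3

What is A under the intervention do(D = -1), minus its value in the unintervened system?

-15

The intervention breaks the incoming arrows to D: D <- max(Z, Y) - 5 no longer applies, and D = -1.
W = Z - 3  [with Z=-2]  = -5
X = 3W + D + 2  [with W=-5, D=-1]  = -14
A = X*W  [with X=-14, W=-5]  = 70
Without intervention: D = max(Z, Y) - 5  [with Z=-2, Y=1]  = -4; W = Z - 3  [with Z=-2]  = -5; X = 3W + D + 2  [with W=-5, D=-4]  = -17; A = X*W  [with X=-17, W=-5]  = 85.
Change = 70 − 85 = -15.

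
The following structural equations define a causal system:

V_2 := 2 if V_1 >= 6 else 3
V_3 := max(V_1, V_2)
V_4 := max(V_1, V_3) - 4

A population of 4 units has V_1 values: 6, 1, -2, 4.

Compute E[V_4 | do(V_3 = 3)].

Under do(V_3=3), V_3's equation is replaced by V_3=3 for every unit. Per-unit V_4: 2, -1, -1, 0. Mean = 0.

0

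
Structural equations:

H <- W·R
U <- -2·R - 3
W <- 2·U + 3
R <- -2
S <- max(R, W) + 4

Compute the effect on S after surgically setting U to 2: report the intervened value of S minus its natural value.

2

Under do(U=2), the mechanism U <- -2·R - 3 is discarded; U is fixed at 2.
W = 2·U + 3  [with U=2]  = 7
S = max(R, W) + 4  [with R=-2, W=7]  = 11
Without intervention: U = -2·R - 3  [with R=-2]  = 1; W = 2·U + 3  [with U=1]  = 5; S = max(R, W) + 4  [with R=-2, W=5]  = 9.
Change = 11 − 9 = 2.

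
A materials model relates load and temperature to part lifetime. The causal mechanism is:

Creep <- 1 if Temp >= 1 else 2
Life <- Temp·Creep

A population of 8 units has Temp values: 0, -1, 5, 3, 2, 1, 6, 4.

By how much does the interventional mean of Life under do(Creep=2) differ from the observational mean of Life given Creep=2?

Under do(Creep=2), Creep's equation is replaced by Creep=2 for every unit. Per-unit Life: 0, -2, 10, 6, 4, 2, 12, 8. Mean = 5.
Observing Creep=2 restricts to units where Creep's equation naturally yields 2: Temp ∈ {0, -1}. In that subpopulation Life = 0, -2, mean -1.
Difference = 5 − (-1) = 6.

6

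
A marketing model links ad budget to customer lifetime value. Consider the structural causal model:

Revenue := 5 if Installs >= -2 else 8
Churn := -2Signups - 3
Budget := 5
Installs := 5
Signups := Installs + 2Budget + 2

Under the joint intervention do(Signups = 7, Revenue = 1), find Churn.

The joint intervention fixes Signups = 7, Revenue = 1, removing each variable's own equation.
Churn = -2Signups - 3  [with Signups=7]  = -17

-17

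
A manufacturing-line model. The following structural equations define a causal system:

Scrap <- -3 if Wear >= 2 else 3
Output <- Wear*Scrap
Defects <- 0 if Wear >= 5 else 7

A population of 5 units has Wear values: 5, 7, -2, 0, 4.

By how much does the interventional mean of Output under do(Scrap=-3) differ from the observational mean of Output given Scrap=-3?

7.6

The intervention sets Scrap=-3 in all 5 units regardless of Wear. Recomputing Output per unit gives -15, -21, 6, 0, -12; average -8.4.
E[Output|Scrap=-3] averages over only the 3 units with Scrap=-3 (Wear = 5, 7, 4): Output = -15, -21, -12, mean -16.
Difference = -8.4 − (-16) = 7.6.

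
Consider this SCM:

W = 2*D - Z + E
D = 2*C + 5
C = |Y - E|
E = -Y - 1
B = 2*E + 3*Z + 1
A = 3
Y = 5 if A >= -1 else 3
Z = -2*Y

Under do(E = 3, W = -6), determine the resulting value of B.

-23

Under do(E = 3, W = -6), each intervened variable's structural equation is replaced by its fixed value.
Y = 5 if A >= -1 else 3  [with A=3]  = 5
Z = -2*Y  [with Y=5]  = -10
B = 2*E + 3*Z + 1  [with E=3, Z=-10]  = -23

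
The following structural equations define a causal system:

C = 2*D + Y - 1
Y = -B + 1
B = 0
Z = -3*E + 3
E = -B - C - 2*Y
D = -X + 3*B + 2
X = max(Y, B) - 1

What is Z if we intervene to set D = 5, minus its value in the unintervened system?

18

The intervention breaks the incoming arrows to D: D = -X + 3*B + 2 no longer applies, and D = 5.
Y = -B + 1  [with B=0]  = 1
C = 2*D + Y - 1  [with D=5, Y=1]  = 10
E = -B - C - 2*Y  [with B=0, C=10, Y=1]  = -12
Z = -3*E + 3  [with E=-12]  = 39
Without intervention: Y = -B + 1  [with B=0]  = 1; X = max(Y, B) - 1  [with Y=1, B=0]  = 0; D = -X + 3*B + 2  [with X=0, B=0]  = 2; C = 2*D + Y - 1  [with D=2, Y=1]  = 4; E = -B - C - 2*Y  [with B=0, C=4, Y=1]  = -6; Z = -3*E + 3  [with E=-6]  = 21.
Change = 39 − 21 = 18.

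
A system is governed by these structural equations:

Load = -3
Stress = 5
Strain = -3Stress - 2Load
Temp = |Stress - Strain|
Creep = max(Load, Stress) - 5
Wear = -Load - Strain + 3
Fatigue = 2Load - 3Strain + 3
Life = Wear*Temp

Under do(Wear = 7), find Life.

Intervening sets Wear = 7 and removes its equation (Wear = -Load - Strain + 3).
Strain = -3Stress - 2Load  [with Stress=5, Load=-3]  = -9
Temp = |Stress - Strain|  [with Stress=5, Strain=-9]  = 14
Life = Wear*Temp  [with Wear=7, Temp=14]  = 98

98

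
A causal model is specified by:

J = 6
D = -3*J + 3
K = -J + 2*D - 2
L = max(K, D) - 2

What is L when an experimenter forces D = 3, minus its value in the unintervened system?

Under do(D=3), the mechanism D = -3*J + 3 is discarded; D is fixed at 3.
K = -J + 2*D - 2  [with J=6, D=3]  = -2
L = max(K, D) - 2  [with K=-2, D=3]  = 1
Without intervention: D = -3*J + 3  [with J=6]  = -15; K = -J + 2*D - 2  [with J=6, D=-15]  = -38; L = max(K, D) - 2  [with K=-38, D=-15]  = -17.
Change = 1 − (-17) = 18.

18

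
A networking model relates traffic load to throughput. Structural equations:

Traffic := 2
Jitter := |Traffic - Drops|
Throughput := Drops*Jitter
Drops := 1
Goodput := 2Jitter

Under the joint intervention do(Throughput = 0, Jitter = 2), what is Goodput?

The joint intervention fixes Throughput = 0, Jitter = 2, removing each variable's own equation.
Goodput = 2Jitter  [with Jitter=2]  = 4

4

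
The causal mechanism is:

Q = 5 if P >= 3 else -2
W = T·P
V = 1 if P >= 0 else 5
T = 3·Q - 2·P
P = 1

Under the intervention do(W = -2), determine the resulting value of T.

Under do(W=-2), the mechanism W = T·P is discarded; W is fixed at -2.
Since T is not a descendant of the intervened variable, it is unaffected.
Q = 5 if P >= 3 else -2  [with P=1]  = -2
T = 3·Q - 2·P  [with Q=-2, P=1]  = -8

-8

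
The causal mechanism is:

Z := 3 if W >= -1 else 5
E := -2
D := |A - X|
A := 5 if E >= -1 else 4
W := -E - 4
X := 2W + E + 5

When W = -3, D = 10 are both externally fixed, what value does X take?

-3

The joint intervention fixes W = -3, D = 10, removing each variable's own equation.
X = 2W + E + 5  [with W=-3, E=-2]  = -3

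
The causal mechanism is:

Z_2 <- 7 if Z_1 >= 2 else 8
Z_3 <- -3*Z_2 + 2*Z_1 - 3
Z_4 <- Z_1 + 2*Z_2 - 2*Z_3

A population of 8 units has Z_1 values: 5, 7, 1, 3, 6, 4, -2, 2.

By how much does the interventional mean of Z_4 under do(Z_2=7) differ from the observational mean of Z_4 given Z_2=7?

3.75

do(Z_2=7) breaks Z_2's dependence on Z_1. With Z_2=7 fixed, Z_4 across the units is 47, 41, 59, 53, 44, 50, 68, 56, mean 52.25.
E[Z_4|Z_2=7] averages over only the 6 units with Z_2=7 (Z_1 = 5, 7, 3, 6, 4, 2): Z_4 = 47, 41, 53, 44, 50, 56, mean 48.5.
Difference = 52.25 − 48.5 = 3.75.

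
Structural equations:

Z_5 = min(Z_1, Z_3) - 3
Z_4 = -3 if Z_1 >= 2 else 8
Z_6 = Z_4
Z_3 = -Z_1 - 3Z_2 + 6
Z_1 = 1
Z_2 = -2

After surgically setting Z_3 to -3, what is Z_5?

-6

do(Z_3=-3) replaces the equation Z_3 = -Z_1 - 3Z_2 + 6 with the constant Z_3 = -3.
Z_5 = min(Z_1, Z_3) - 3  [with Z_1=1, Z_3=-3]  = -6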